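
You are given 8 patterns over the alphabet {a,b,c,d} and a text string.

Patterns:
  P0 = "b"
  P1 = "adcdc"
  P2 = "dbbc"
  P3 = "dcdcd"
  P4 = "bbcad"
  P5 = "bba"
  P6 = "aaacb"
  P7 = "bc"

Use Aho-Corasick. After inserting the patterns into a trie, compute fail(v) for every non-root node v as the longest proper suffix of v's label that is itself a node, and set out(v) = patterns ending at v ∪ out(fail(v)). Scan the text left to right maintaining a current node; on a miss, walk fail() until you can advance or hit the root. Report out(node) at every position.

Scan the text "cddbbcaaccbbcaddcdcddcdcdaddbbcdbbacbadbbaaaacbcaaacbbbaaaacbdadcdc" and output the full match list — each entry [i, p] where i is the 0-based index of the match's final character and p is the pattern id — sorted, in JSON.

Build automaton:
Trie (insert patterns):
  0='ε' goto a→2 b→1 d→7
  1='b' goto b→15 c→24  [P0 ends]
  2='a' goto a→20 d→3
  3='ad' goto c→4
  4='adc' goto d→5
  5='adcd' goto c→6
  6='adcdc' goto ·  [P1 ends]
  7='d' goto b→8 c→11
  8='db' goto b→9
  9='dbb' goto c→10
  10='dbbc' goto ·  [P2 ends]
  11='dc' goto d→12
  12='dcd' goto c→13
  13='dcdc' goto d→14
  14='dcdcd' goto ·  [P3 ends]
  15='bb' goto a→19 c→16
  16='bbc' goto a→17
  17='bbca' goto d→18
  18='bbcad' goto ·  [P4 ends]
  19='bba' goto ·  [P5 ends]
  20='aa' goto a→21
  21='aaa' goto c→22
  22='aaac' goto b→23
  23='aaacb' goto ·  [P6 ends]
  24='bc' goto ·  [P7 ends]

Failure links (BFS by depth):
  fail(1) 'b': from fail(0)=0 chase 'b': 0 ⇒ 0;  out={0}∪out(0)={0}
  fail(2) 'a': from fail(0)=0 chase 'a': 0 ⇒ 0;  out=∅∪out(0)=∅
  fail(7) 'd': from fail(0)=0 chase 'd': 0 ⇒ 0;  out=∅∪out(0)=∅
  fail(3) 'ad': from fail(2)=0 chase 'd': 0 ⇒ 7;  out=∅∪out(7)=∅
  fail(8) 'db': from fail(7)=0 chase 'b': 0 ⇒ 1;  out=∅∪out(1)={0}
  fail(11) 'dc': from fail(7)=0 chase 'c': 0 ⇒ 0;  out=∅∪out(0)=∅
  fail(15) 'bb': from fail(1)=0 chase 'b': 0 ⇒ 1;  out=∅∪out(1)={0}
  fail(20) 'aa': from fail(2)=0 chase 'a': 0 ⇒ 2;  out=∅∪out(2)=∅
  fail(24) 'bc': from fail(1)=0 chase 'c': 0 ⇒ 0;  out={7}∪out(0)={7}
  fail(4) 'adc': from fail(3)=7 chase 'c': 7 ⇒ 11;  out=∅∪out(11)=∅
  fail(9) 'dbb': from fail(8)=1 chase 'b': 1 ⇒ 15;  out=∅∪out(15)={0}
  fail(12) 'dcd': from fail(11)=0 chase 'd': 0 ⇒ 7;  out=∅∪out(7)=∅
  fail(16) 'bbc': from fail(15)=1 chase 'c': 1 ⇒ 24;  out=∅∪out(24)={7}
  fail(19) 'bba': from fail(15)=1 chase 'a': 1→0 ⇒ 2;  out={5}∪out(2)={5}
  fail(21) 'aaa': from fail(20)=2 chase 'a': 2 ⇒ 20;  out=∅∪out(20)=∅
  fail(5) 'adcd': from fail(4)=11 chase 'd': 11 ⇒ 12;  out=∅∪out(12)=∅
  fail(10) 'dbbc': from fail(9)=15 chase 'c': 15 ⇒ 16;  out={2}∪out(16)={2,7}
  fail(13) 'dcdc': from fail(12)=7 chase 'c': 7 ⇒ 11;  out=∅∪out(11)=∅
  fail(17) 'bbca': from fail(16)=24 chase 'a': 24→0 ⇒ 2;  out=∅∪out(2)=∅
  fail(22) 'aaac': from fail(21)=20 chase 'c': 20→2→0 ⇒ 0;  out=∅∪out(0)=∅
  fail(6) 'adcdc': from fail(5)=12 chase 'c': 12 ⇒ 13;  out={1}∪out(13)={1}
  fail(14) 'dcdcd': from fail(13)=11 chase 'd': 11 ⇒ 12;  out={3}∪out(12)={3}
  fail(18) 'bbcad': from fail(17)=2 chase 'd': 2 ⇒ 3;  out={4}∪out(3)={4}
  fail(23) 'aaacb': from fail(22)=0 chase 'b': 0 ⇒ 1;  out={6}∪out(1)={0,6}

Scan:
pos 0 'c': at 0
pos 1 'd': at 7
pos 2 'd': at 7 ·f
pos 3 'b': at 8  ** P0@[3:3]
pos 4 'b': at 9  ** P0@[4:4]
pos 5 'c': at 10  ** P2@[2:5],P7@[4:5]
pos 6 'a': at 17 ·f
pos 7 'a': at 20 ·f
pos 8 'c': at 0 ·f
pos 9 'c': at 0
pos 10 'b': at 1  ** P0@[10:10]
pos 11 'b': at 15  ** P0@[11:11]
pos 12 'c': at 16  ** P7@[11:12]
pos 13 'a': at 17
pos 14 'd': at 18  ** P4@[10:14]
pos 15 'd': at 7 ·f
pos 16 'c': at 11
pos 17 'd': at 12
pos 18 'c': at 13
pos 19 'd': at 14  ** P3@[15:19]
pos 20 'd': at 7 ·f
pos 21 'c': at 11
pos 22 'd': at 12
pos 23 'c': at 13
pos 24 'd': at 14  ** P3@[20:24]
pos 25 'a': at 2 ·f
pos 26 'd': at 3
pos 27 'd': at 7 ·f
pos 28 'b': at 8  ** P0@[28:28]
pos 29 'b': at 9  ** P0@[29:29]
pos 30 'c': at 10  ** P2@[27:30],P7@[29:30]
pos 31 'd': at 7 ·f
pos 32 'b': at 8  ** P0@[32:32]
pos 33 'b': at 9  ** P0@[33:33]
pos 34 'a': at 19 ·f  ** P5@[32:34]
pos 35 'c': at 0 ·f
pos 36 'b': at 1  ** P0@[36:36]
pos 37 'a': at 2 ·f
pos 38 'd': at 3
pos 39 'b': at 8 ·f  ** P0@[39:39]
pos 40 'b': at 9  ** P0@[40:40]
pos 41 'a': at 19 ·f  ** P5@[39:41]
pos 42 'a': at 20 ·f
pos 43 'a': at 21
pos 44 'a': at 21 ·f
pos 45 'c': at 22
pos 46 'b': at 23  ** P0@[46:46],P6@[42:46]
pos 47 'c': at 24 ·f  ** P7@[46:47]
pos 48 'a': at 2 ·f
pos 49 'a': at 20
pos 50 'a': at 21
pos 51 'c': at 22
pos 52 'b': at 23  ** P0@[52:52],P6@[48:52]
pos 53 'b': at 15 ·f  ** P0@[53:53]
pos 54 'b': at 15 ·f  ** P0@[54:54]
pos 55 'a': at 19  ** P5@[53:55]
pos 56 'a': at 20 ·f
pos 57 'a': at 21
pos 58 'a': at 21 ·f
pos 59 'c': at 22
pos 60 'b': at 23  ** P0@[60:60],P6@[56:60]
pos 61 'd': at 7 ·f
pos 62 'a': at 2 ·f
pos 63 'd': at 3
pos 64 'c': at 4
pos 65 'd': at 5
pos 66 'c': at 6  ** P1@[62:66]

Matches: [[3,0],[4,0],[5,2],[5,7],[10,0],[11,0],[12,7],[14,4],[19,3],[24,3],[28,0],[29,0],[30,2],[30,7],[32,0],[33,0],[34,5],[36,0],[39,0],[40,0],[41,5],[46,0],[46,6],[47,7],[52,0],[52,6],[53,0],[54,0],[55,5],[60,0],[60,6],[66,1]]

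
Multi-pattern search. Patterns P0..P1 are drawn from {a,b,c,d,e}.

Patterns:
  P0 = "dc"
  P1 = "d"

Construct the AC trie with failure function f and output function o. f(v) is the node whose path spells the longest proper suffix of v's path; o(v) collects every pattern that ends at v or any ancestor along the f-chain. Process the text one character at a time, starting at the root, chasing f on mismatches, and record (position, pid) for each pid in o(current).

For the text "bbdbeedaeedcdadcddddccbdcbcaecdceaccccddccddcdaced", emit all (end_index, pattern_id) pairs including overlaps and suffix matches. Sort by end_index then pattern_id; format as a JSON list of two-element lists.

Build:
Trie (insert patterns):
  n0 'ε': d→1
  n1 'd': c→2  [P1 ends]
  n2 'dc': ·  [P0 ends]

BFS fail/out derivation:
  fail(1) 'd': from fail(0)=0 chase 'd': 0 ⇒ 0;  out={1}∪out(0)={1}
  fail(2) 'dc': from fail(1)=0 chase 'c': 0 ⇒ 0;  out={0}∪out(0)={0}

Run:
pos 0 'b': at 0
pos 1 'b': at 0
pos 2 'd': at 1  → match P1@[2:2]
pos 3 'b': at 0 (via fail)
pos 4 'e': at 0
pos 5 'e': at 0
pos 6 'd': at 1  → match P1@[6:6]
pos 7 'a': at 0 (via fail)
pos 8 'e': at 0
pos 9 'e': at 0
pos 10 'd': at 1  → match P1@[10:10]
pos 11 'c': at 2  → match P0@[10:11]
pos 12 'd': at 1 (via fail)  → match P1@[12:12]
pos 13 'a': at 0 (via fail)
pos 14 'd': at 1  → match P1@[14:14]
pos 15 'c': at 2  → match P0@[14:15]
pos 16 'd': at 1 (via fail)  → match P1@[16:16]
pos 17 'd': at 1 (via fail)  → match P1@[17:17]
pos 18 'd': at 1 (via fail)  → match P1@[18:18]
pos 19 'd': at 1 (via fail)  → match P1@[19:19]
pos 20 'c': at 2  → match P0@[19:20]
pos 21 'c': at 0 (via fail)
pos 22 'b': at 0
pos 23 'd': at 1  → match P1@[23:23]
pos 24 'c': at 2  → match P0@[23:24]
pos 25 'b': at 0 (via fail)
pos 26 'c': at 0
pos 27 'a': at 0
pos 28 'e': at 0
pos 29 'c': at 0
pos 30 'd': at 1  → match P1@[30:30]
pos 31 'c': at 2  → match P0@[30:31]
pos 32 'e': at 0 (via fail)
pos 33 'a': at 0
pos 34 'c': at 0
pos 35 'c': at 0
pos 36 'c': at 0
pos 37 'c': at 0
pos 38 'd': at 1  → match P1@[38:38]
pos 39 'd': at 1 (via fail)  → match P1@[39:39]
pos 40 'c': at 2  → match P0@[39:40]
pos 41 'c': at 0 (via fail)
pos 42 'd': at 1  → match P1@[42:42]
pos 43 'd': at 1 (via fail)  → match P1@[43:43]
pos 44 'c': at 2  → match P0@[43:44]
pos 45 'd': at 1 (via fail)  → match P1@[45:45]
pos 46 'a': at 0 (via fail)
pos 47 'c': at 0
pos 48 'e': at 0
pos 49 'd': at 1  → match P1@[49:49]

All matches (sorted): [[2,1],[6,1],[10,1],[11,0],[12,1],[14,1],[15,0],[16,1],[17,1],[18,1],[19,1],[20,0],[23,1],[24,0],[30,1],[31,0],[38,1],[39,1],[40,0],[42,1],[43,1],[44,0],[45,1],[49,1]]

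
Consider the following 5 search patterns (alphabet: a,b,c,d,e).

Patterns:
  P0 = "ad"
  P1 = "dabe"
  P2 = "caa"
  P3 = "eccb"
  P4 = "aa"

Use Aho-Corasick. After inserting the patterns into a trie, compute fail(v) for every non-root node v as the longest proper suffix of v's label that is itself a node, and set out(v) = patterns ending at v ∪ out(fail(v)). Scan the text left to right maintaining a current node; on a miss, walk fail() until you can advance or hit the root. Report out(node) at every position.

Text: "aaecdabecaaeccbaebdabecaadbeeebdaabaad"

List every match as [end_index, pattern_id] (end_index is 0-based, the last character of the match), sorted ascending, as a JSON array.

Construct AC machine:
Trie (insert patterns):
  0='ε' goto a→1 c→7 d→3 e→10
  1='a' goto a→14 d→2
  2='ad' goto ·  ←P0
  3='d' goto a→4
  4='da' goto b→5
  5='dab' goto e→6
  6='dabe' goto ·  ←P1
  7='c' goto a→8
  8='ca' goto a→9
  9='caa' goto ·  ←P2
  10='e' goto c→11
  11='ec' goto c→12
  12='ecc' goto b→13
  13='eccb' goto ·  ←P3
  14='aa' goto ·  ←P4

Failure links (BFS by depth):
  n1('a'): parent n0 fail=0; on 'a' 0 → fail=0;  out ∅∪∅=∅
  n3('d'): parent n0 fail=0; on 'd' 0 → fail=0;  out ∅∪∅=∅
  n7('c'): parent n0 fail=0; on 'c' 0 → fail=0;  out ∅∪∅=∅
  n10('e'): parent n0 fail=0; on 'e' 0 → fail=0;  out ∅∪∅=∅
  n2('ad'): parent n1 fail=0; on 'd' 0 → fail=3;  out {0}∪∅={0}
  n4('da'): parent n3 fail=0; on 'a' 0 → fail=1;  out ∅∪∅=∅
  n8('ca'): parent n7 fail=0; on 'a' 0 → fail=1;  out ∅∪∅=∅
  n11('ec'): parent n10 fail=0; on 'c' 0 → fail=7;  out ∅∪∅=∅
  n14('aa'): parent n1 fail=0; on 'a' 0 → fail=1;  out {4}∪∅={4}
  n5('dab'): parent n4 fail=1; on 'b' 1→0 → fail=0;  out ∅∪∅=∅
  n9('caa'): parent n8 fail=1; on 'a' 1 → fail=14;  out {2}∪{4}={2,4}
  n12('ecc'): parent n11 fail=7; on 'c' 7→0 → fail=7;  out ∅∪∅=∅
  n6('dabe'): parent n5 fail=0; on 'e' 0 → fail=10;  out {1}∪∅={1}
  n13('eccb'): parent n12 fail=7; on 'b' 7→0 → fail=0;  out {3}∪∅={3}

Text stream:
pos 0 'a': at 1
pos 1 'a': at 14  → match P4@[0:1]
pos 2 'e': at 10 (via fail)
pos 3 'c': at 11
pos 4 'd': at 3 (via fail)
pos 5 'a': at 4
pos 6 'b': at 5
pos 7 'e': at 6  → match P1@[4:7]
pos 8 'c': at 11 (via fail)
pos 9 'a': at 8 (via fail)
pos 10 'a': at 9  → match P2@[8:10],P4@[9:10]
pos 11 'e': at 10 (via fail)
pos 12 'c': at 11
pos 13 'c': at 12
pos 14 'b': at 13  → match P3@[11:14]
pos 15 'a': at 1 (via fail)
pos 16 'e': at 10 (via fail)
pos 17 'b': at 0 (via fail)
pos 18 'd': at 3
pos 19 'a': at 4
pos 20 'b': at 5
pos 21 'e': at 6  → match P1@[18:21]
pos 22 'c': at 11 (via fail)
pos 23 'a': at 8 (via fail)
pos 24 'a': at 9  → match P2@[22:24],P4@[23:24]
pos 25 'd': at 2 (via fail)  → match P0@[24:25]
pos 26 'b': at 0 (via fail)
pos 27 'e': at 10
pos 28 'e': at 10 (via fail)
pos 29 'e': at 10 (via fail)
pos 30 'b': at 0 (via fail)
pos 31 'd': at 3
pos 32 'a': at 4
pos 33 'a': at 14 (via fail)  → match P4@[32:33]
pos 34 'b': at 0 (via fail)
pos 35 'a': at 1
pos 36 'a': at 14  → match P4@[35:36]
pos 37 'd': at 2 (via fail)  → match P0@[36:37]

All matches (sorted): [[1,4],[7,1],[10,2],[10,4],[14,3],[21,1],[24,2],[24,4],[25,0],[33,4],[36,4],[37,0]]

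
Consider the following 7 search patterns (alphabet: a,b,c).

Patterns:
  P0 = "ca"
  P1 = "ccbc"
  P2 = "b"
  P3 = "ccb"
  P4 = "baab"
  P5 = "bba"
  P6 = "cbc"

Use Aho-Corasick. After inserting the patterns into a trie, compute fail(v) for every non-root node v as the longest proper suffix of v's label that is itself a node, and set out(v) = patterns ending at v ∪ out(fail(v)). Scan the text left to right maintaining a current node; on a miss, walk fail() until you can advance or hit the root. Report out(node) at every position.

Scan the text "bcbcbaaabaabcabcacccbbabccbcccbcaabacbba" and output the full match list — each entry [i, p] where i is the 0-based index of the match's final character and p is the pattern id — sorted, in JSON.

Build:
Trie (insert patterns):
  0='ε' goto b→6 c→1
  1='c' goto a→2 b→12 c→3
  2='ca' goto ·  [P0 ends]
  3='cc' goto b→4
  4='ccb' goto c→5  [P3 ends]
  5='ccbc' goto ·  [P1 ends]
  6='b' goto a→7 b→10  [P2 ends]
  7='ba' goto a→8
  8='baa' goto b→9
  9='baab' goto ·  [P4 ends]
  10='bb' goto a→11
  11='bba' goto ·  [P5 ends]
  12='cb' goto c→13
  13='cbc' goto ·  [P6 ends]

BFS fail/out derivation:
  fail(1) 'c': from fail(0)=0 chase 'c': 0 ⇒ 0;  out=∅∪out(0)=∅
  fail(6) 'b': from fail(0)=0 chase 'b': 0 ⇒ 0;  out={2}∪out(0)={2}
  fail(2) 'ca': from fail(1)=0 chase 'a': 0 ⇒ 0;  out={0}∪out(0)={0}
  fail(3) 'cc': from fail(1)=0 chase 'c': 0 ⇒ 1;  out=∅∪out(1)=∅
  fail(7) 'ba': from fail(6)=0 chase 'a': 0 ⇒ 0;  out=∅∪out(0)=∅
  fail(10) 'bb': from fail(6)=0 chase 'b': 0 ⇒ 6;  out=∅∪out(6)={2}
  fail(12) 'cb': from fail(1)=0 chase 'b': 0 ⇒ 6;  out=∅∪out(6)={2}
  fail(4) 'ccb': from fail(3)=1 chase 'b': 1 ⇒ 12;  out={3}∪out(12)={2,3}
  fail(8) 'baa': from fail(7)=0 chase 'a': 0 ⇒ 0;  out=∅∪out(0)=∅
  fail(11) 'bba': from fail(10)=6 chase 'a': 6 ⇒ 7;  out={5}∪out(7)={5}
  fail(13) 'cbc': from fail(12)=6 chase 'c': 6→0 ⇒ 1;  out={6}∪out(1)={6}
  fail(5) 'ccbc': from fail(4)=12 chase 'c': 12 ⇒ 13;  out={1}∪out(13)={1,6}
  fail(9) 'baab': from fail(8)=0 chase 'b': 0 ⇒ 6;  out={4}∪out(6)={2,4}

Run:
i=0 'b': node 0→6  ** P2@[0:0]
i=1 'c': node 6→1 (fail-walked)
i=2 'b': node 1→12  ** P2@[2:2]
i=3 'c': node 12→13  ** P6@[1:3]
i=4 'b': node 13→12 (fail-walked)  ** P2@[4:4]
i=5 'a': node 12→7 (fail-walked)
i=6 'a': node 7→8
i=7 'a': node 8→0 (fail-walked)
i=8 'b': node 0→6  ** P2@[8:8]
i=9 'a': node 6→7
i=10 'a': node 7→8
i=11 'b': node 8→9  ** P2@[11:11],P4@[8:11]
i=12 'c': node 9→1 (fail-walked)
i=13 'a': node 1→2  ** P0@[12:13]
i=14 'b': node 2→6 (fail-walked)  ** P2@[14:14]
i=15 'c': node 6→1 (fail-walked)
i=16 'a': node 1→2  ** P0@[15:16]
i=17 'c': node 2→1 (fail-walked)
i=18 'c': node 1→3
i=19 'c': node 3→3 (fail-walked)
i=20 'b': node 3→4  ** P2@[20:20],P3@[18:20]
i=21 'b': node 4→10 (fail-walked)  ** P2@[21:21]
i=22 'a': node 10→11  ** P5@[20:22]
i=23 'b': node 11→6 (fail-walked)  ** P2@[23:23]
i=24 'c': node 6→1 (fail-walked)
i=25 'c': node 1→3
i=26 'b': node 3→4  ** P2@[26:26],P3@[24:26]
i=27 'c': node 4→5  ** P1@[24:27],P6@[25:27]
i=28 'c': node 5→3 (fail-walked)
i=29 'c': node 3→3 (fail-walked)
i=30 'b': node 3→4  ** P2@[30:30],P3@[28:30]
i=31 'c': node 4→5  ** P1@[28:31],P6@[29:31]
i=32 'a': node 5→2 (fail-walked)  ** P0@[31:32]
i=33 'a': node 2→0 (fail-walked)
i=34 'b': node 0→6  ** P2@[34:34]
i=35 'a': node 6→7
i=36 'c': node 7→1 (fail-walked)
i=37 'b': node 1→12  ** P2@[37:37]
i=38 'b': node 12→10 (fail-walked)  ** P2@[38:38]
i=39 'a': node 10→11  ** P5@[37:39]

Result: [[0,2],[2,2],[3,6],[4,2],[8,2],[11,2],[11,4],[13,0],[14,2],[16,0],[20,2],[20,3],[21,2],[22,5],[23,2],[26,2],[26,3],[27,1],[27,6],[30,2],[30,3],[31,1],[31,6],[32,0],[34,2],[37,2],[38,2],[39,5]]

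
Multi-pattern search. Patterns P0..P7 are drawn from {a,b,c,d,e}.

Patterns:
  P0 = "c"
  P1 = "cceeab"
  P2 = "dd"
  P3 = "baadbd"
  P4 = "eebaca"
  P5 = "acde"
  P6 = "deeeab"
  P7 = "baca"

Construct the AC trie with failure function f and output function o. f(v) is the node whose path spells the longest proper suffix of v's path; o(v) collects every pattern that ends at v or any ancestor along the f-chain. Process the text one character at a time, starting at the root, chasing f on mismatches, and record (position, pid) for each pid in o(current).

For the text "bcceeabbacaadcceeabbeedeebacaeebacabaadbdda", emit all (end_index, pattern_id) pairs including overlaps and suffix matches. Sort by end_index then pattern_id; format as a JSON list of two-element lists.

Build automaton:
Trie (insert patterns):
  n0 'ε': a→21 b→9 c→1 d→7 e→15
  n1 'c': c→2  ←P0
  n2 'cc': e→3
  n3 'cce': e→4
  n4 'ccee': a→5
  n5 'cceea': b→6
  n6 'cceeab': ·  ←P1
  n7 'd': d→8 e→25
  n8 'dd': ·  ←P2
  n9 'b': a→10
  n10 'ba': a→11 c→30
  n11 'baa': d→12
  n12 'baad': b→13
  n13 'baadb': d→14
  n14 'baadbd': ·  ←P3
  n15 'e': e→16
  n16 'ee': b→17
  n17 'eeb': a→18
  n18 'eeba': c→19
  n19 'eebac': a→20
  n20 'eebaca': ·  ←P4
  n21 'a': c→22
  n22 'ac': d→23
  n23 'acd': e→24
  n24 'acde': ·  ←P5
  n25 'de': e→26
  n26 'dee': e→27
  n27 'deee': a→28
  n28 'deeea': b→29
  n29 'deeeab': ·  ←P6
  n30 'bac': a→31
  n31 'baca': ·  ←P7

BFS fail/out derivation:
  fail(1) 'c': from fail(0)=0 chase 'c': 0 ⇒ 0;  out={0}∪out(0)={0}
  fail(7) 'd': from fail(0)=0 chase 'd': 0 ⇒ 0;  out=∅∪out(0)=∅
  fail(9) 'b': from fail(0)=0 chase 'b': 0 ⇒ 0;  out=∅∪out(0)=∅
  fail(15) 'e': from fail(0)=0 chase 'e': 0 ⇒ 0;  out=∅∪out(0)=∅
  fail(21) 'a': from fail(0)=0 chase 'a': 0 ⇒ 0;  out=∅∪out(0)=∅
  fail(2) 'cc': from fail(1)=0 chase 'c': 0 ⇒ 1;  out=∅∪out(1)={0}
  fail(8) 'dd': from fail(7)=0 chase 'd': 0 ⇒ 7;  out={2}∪out(7)={2}
  fail(10) 'ba': from fail(9)=0 chase 'a': 0 ⇒ 21;  out=∅∪out(21)=∅
  fail(16) 'ee': from fail(15)=0 chase 'e': 0 ⇒ 15;  out=∅∪out(15)=∅
  fail(22) 'ac': from fail(21)=0 chase 'c': 0 ⇒ 1;  out=∅∪out(1)={0}
  fail(25) 'de': from fail(7)=0 chase 'e': 0 ⇒ 15;  out=∅∪out(15)=∅
  fail(3) 'cce': from fail(2)=1 chase 'e': 1→0 ⇒ 15;  out=∅∪out(15)=∅
  fail(11) 'baa': from fail(10)=21 chase 'a': 21→0 ⇒ 21;  out=∅∪out(21)=∅
  fail(17) 'eeb': from fail(16)=15 chase 'b': 15→0 ⇒ 9;  out=∅∪out(9)=∅
  fail(23) 'acd': from fail(22)=1 chase 'd': 1→0 ⇒ 7;  out=∅∪out(7)=∅
  fail(26) 'dee': from fail(25)=15 chase 'e': 15 ⇒ 16;  out=∅∪out(16)=∅
  fail(30) 'bac': from fail(10)=21 chase 'c': 21 ⇒ 22;  out=∅∪out(22)={0}
  fail(4) 'ccee': from fail(3)=15 chase 'e': 15 ⇒ 16;  out=∅∪out(16)=∅
  fail(12) 'baad': from fail(11)=21 chase 'd': 21→0 ⇒ 7;  out=∅∪out(7)=∅
  fail(18) 'eeba': from fail(17)=9 chase 'a': 9 ⇒ 10;  out=∅∪out(10)=∅
  fail(24) 'acde': from fail(23)=7 chase 'e': 7 ⇒ 25;  out={5}∪out(25)={5}
  fail(27) 'deee': from fail(26)=16 chase 'e': 16→15 ⇒ 16;  out=∅∪out(16)=∅
  fail(31) 'baca': from fail(30)=22 chase 'a': 22→1→0 ⇒ 21;  out={7}∪out(21)={7}
  fail(5) 'cceea': from fail(4)=16 chase 'a': 16→15→0 ⇒ 21;  out=∅∪out(21)=∅
  fail(13) 'baadb': from fail(12)=7 chase 'b': 7→0 ⇒ 9;  out=∅∪out(9)=∅
  fail(19) 'eebac': from fail(18)=10 chase 'c': 10 ⇒ 30;  out=∅∪out(30)={0}
  fail(28) 'deeea': from fail(27)=16 chase 'a': 16→15→0 ⇒ 21;  out=∅∪out(21)=∅
  fail(6) 'cceeab': from fail(5)=21 chase 'b': 21→0 ⇒ 9;  out={1}∪out(9)={1}
  fail(14) 'baadbd': from fail(13)=9 chase 'd': 9→0 ⇒ 7;  out={3}∪out(7)={3}
  fail(20) 'eebaca': from fail(19)=30 chase 'a': 30 ⇒ 31;  out={4}∪out(31)={4,7}
  fail(29) 'deeeab': from fail(28)=21 chase 'b': 21→0 ⇒ 9;  out={6}∪out(9)={6}

Scan:
[0] read 'b'  n0⇒n9
[1] read 'c'  n9⇒n1 (via fail)  ** P0@[1:1]
[2] read 'c'  n1⇒n2  ** P0@[2:2]
[3] read 'e'  n2⇒n3
[4] read 'e'  n3⇒n4
[5] read 'a'  n4⇒n5
[6] read 'b'  n5⇒n6  ** P1@[1:6]
[7] read 'b'  n6⇒n9 (via fail)
[8] read 'a'  n9⇒n10
[9] read 'c'  n10⇒n30  ** P0@[9:9]
[10] read 'a'  n30⇒n31  ** P7@[7:10]
[11] read 'a'  n31⇒n21 (via fail)
[12] read 'd'  n21⇒n7 (via fail)
[13] read 'c'  n7⇒n1 (via fail)  ** P0@[13:13]
[14] read 'c'  n1⇒n2  ** P0@[14:14]
[15] read 'e'  n2⇒n3
[16] read 'e'  n3⇒n4
[17] read 'a'  n4⇒n5
[18] read 'b'  n5⇒n6  ** P1@[13:18]
[19] read 'b'  n6⇒n9 (via fail)
[20] read 'e'  n9⇒n15 (via fail)
[21] read 'e'  n15⇒n16
[22] read 'd'  n16⇒n7 (via fail)
[23] read 'e'  n7⇒n25
[24] read 'e'  n25⇒n26
[25] read 'b'  n26⇒n17 (via fail)
[26] read 'a'  n17⇒n18
[27] read 'c'  n18⇒n19  ** P0@[27:27]
[28] read 'a'  n19⇒n20  ** P4@[23:28],P7@[25:28]
[29] read 'e'  n20⇒n15 (via fail)
[30] read 'e'  n15⇒n16
[31] read 'b'  n16⇒n17
[32] read 'a'  n17⇒n18
[33] read 'c'  n18⇒n19  ** P0@[33:33]
[34] read 'a'  n19⇒n20  ** P4@[29:34],P7@[31:34]
[35] read 'b'  n20⇒n9 (via fail)
[36] read 'a'  n9⇒n10
[37] read 'a'  n10⇒n11
[38] read 'd'  n11⇒n12
[39] read 'b'  n12⇒n13
[40] read 'd'  n13⇒n14  ** P3@[35:40]
[41] read 'd'  n14⇒n8 (via fail)  ** P2@[40:41]
[42] read 'a'  n8⇒n21 (via fail)

Matches: [[1,0],[2,0],[6,1],[9,0],[10,7],[13,0],[14,0],[18,1],[27,0],[28,4],[28,7],[33,0],[34,4],[34,7],[40,3],[41,2]]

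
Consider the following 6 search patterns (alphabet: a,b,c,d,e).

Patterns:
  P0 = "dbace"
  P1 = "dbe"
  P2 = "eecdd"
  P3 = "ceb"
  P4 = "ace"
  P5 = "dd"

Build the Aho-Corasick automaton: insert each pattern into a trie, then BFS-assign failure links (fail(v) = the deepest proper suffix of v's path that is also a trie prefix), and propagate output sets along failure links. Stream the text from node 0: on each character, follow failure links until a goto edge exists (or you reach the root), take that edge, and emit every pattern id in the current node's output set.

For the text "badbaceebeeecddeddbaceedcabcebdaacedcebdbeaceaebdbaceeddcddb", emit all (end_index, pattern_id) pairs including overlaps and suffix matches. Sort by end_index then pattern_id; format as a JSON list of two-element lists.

Build automaton:
Trie nodes:
  0='ε' goto a→15 c→12 d→1 e→7
  1='d' goto b→2 d→18
  2='db' goto a→3 e→6
  3='dba' goto c→4
  4='dbac' goto e→5
  5='dbace' goto ·  [P0 ends]
  6='dbe' goto ·  [P1 ends]
  7='e' goto e→8
  8='ee' goto c→9
  9='eec' goto d→10
  10='eecd' goto d→11
  11='eecdd' goto ·  [P2 ends]
  12='c' goto e→13
  13='ce' goto b→14
  14='ceb' goto ·  [P3 ends]
  15='a' goto c→16
  16='ac' goto e→17
  17='ace' goto ·  [P4 ends]
  18='dd' goto ·  [P5 ends]

BFS fail/out derivation:
  n1('d'): parent n0 fail=0; on 'd' 0 → fail=0;  out ∅∪∅=∅
  n7('e'): parent n0 fail=0; on 'e' 0 → fail=0;  out ∅∪∅=∅
  n12('c'): parent n0 fail=0; on 'c' 0 → fail=0;  out ∅∪∅=∅
  n15('a'): parent n0 fail=0; on 'a' 0 → fail=0;  out ∅∪∅=∅
  n2('db'): parent n1 fail=0; on 'b' 0 → fail=0;  out ∅∪∅=∅
  n8('ee'): parent n7 fail=0; on 'e' 0 → fail=7;  out ∅∪∅=∅
  n13('ce'): parent n12 fail=0; on 'e' 0 → fail=7;  out ∅∪∅=∅
  n16('ac'): parent n15 fail=0; on 'c' 0 → fail=12;  out ∅∪∅=∅
  n18('dd'): parent n1 fail=0; on 'd' 0 → fail=1;  out {5}∪∅={5}
  n3('dba'): parent n2 fail=0; on 'a' 0 → fail=15;  out ∅∪∅=∅
  n6('dbe'): parent n2 fail=0; on 'e' 0 → fail=7;  out {1}∪∅={1}
  n9('eec'): parent n8 fail=7; on 'c' 7→0 → fail=12;  out ∅∪∅=∅
  n14('ceb'): parent n13 fail=7; on 'b' 7→0 → fail=0;  out {3}∪∅={3}
  n17('ace'): parent n16 fail=12; on 'e' 12 → fail=13;  out {4}∪∅={4}
  n4('dbac'): parent n3 fail=15; on 'c' 15 → fail=16;  out ∅∪∅=∅
  n10('eecd'): parent n9 fail=12; on 'd' 12→0 → fail=1;  out ∅∪∅=∅
  n5('dbace'): parent n4 fail=16; on 'e' 16 → fail=17;  out {0}∪{4}={0,4}
  n11('eecdd'): parent n10 fail=1; on 'd' 1 → fail=18;  out {2}∪{5}={2,5}

Run:
pos 0 'b': at 0
pos 1 'a': at 15
pos 2 'd': at 1 ·f
pos 3 'b': at 2
pos 4 'a': at 3
pos 5 'c': at 4
pos 6 'e': at 5  → match P0@[2:6],P4@[4:6]
pos 7 'e': at 8 ·f
pos 8 'b': at 0 ·f
pos 9 'e': at 7
pos 10 'e': at 8
pos 11 'e': at 8 ·f
pos 12 'c': at 9
pos 13 'd': at 10
pos 14 'd': at 11  → match P2@[10:14],P5@[13:14]
pos 15 'e': at 7 ·f
pos 16 'd': at 1 ·f
pos 17 'd': at 18  → match P5@[16:17]
pos 18 'b': at 2 ·f
pos 19 'a': at 3
pos 20 'c': at 4
pos 21 'e': at 5  → match P0@[17:21],P4@[19:21]
pos 22 'e': at 8 ·f
pos 23 'd': at 1 ·f
pos 24 'c': at 12 ·f
pos 25 'a': at 15 ·f
pos 26 'b': at 0 ·f
pos 27 'c': at 12
pos 28 'e': at 13
pos 29 'b': at 14  → match P3@[27:29]
pos 30 'd': at 1 ·f
pos 31 'a': at 15 ·f
pos 32 'a': at 15 ·f
pos 33 'c': at 16
pos 34 'e': at 17  → match P4@[32:34]
pos 35 'd': at 1 ·f
pos 36 'c': at 12 ·f
pos 37 'e': at 13
pos 38 'b': at 14  → match P3@[36:38]
pos 39 'd': at 1 ·f
pos 40 'b': at 2
pos 41 'e': at 6  → match P1@[39:41]
pos 42 'a': at 15 ·f
pos 43 'c': at 16
pos 44 'e': at 17  → match P4@[42:44]
pos 45 'a': at 15 ·f
pos 46 'e': at 7 ·f
pos 47 'b': at 0 ·f
pos 48 'd': at 1
pos 49 'b': at 2
pos 50 'a': at 3
pos 51 'c': at 4
pos 52 'e': at 5  → match P0@[48:52],P4@[50:52]
pos 53 'e': at 8 ·f
pos 54 'd': at 1 ·f
pos 55 'd': at 18  → match P5@[54:55]
pos 56 'c': at 12 ·f
pos 57 'd': at 1 ·f
pos 58 'd': at 18  → match P5@[57:58]
pos 59 'b': at 2 ·f

Matches: [[6,0],[6,4],[14,2],[14,5],[17,5],[21,0],[21,4],[29,3],[34,4],[38,3],[41,1],[44,4],[52,0],[52,4],[55,5],[58,5]]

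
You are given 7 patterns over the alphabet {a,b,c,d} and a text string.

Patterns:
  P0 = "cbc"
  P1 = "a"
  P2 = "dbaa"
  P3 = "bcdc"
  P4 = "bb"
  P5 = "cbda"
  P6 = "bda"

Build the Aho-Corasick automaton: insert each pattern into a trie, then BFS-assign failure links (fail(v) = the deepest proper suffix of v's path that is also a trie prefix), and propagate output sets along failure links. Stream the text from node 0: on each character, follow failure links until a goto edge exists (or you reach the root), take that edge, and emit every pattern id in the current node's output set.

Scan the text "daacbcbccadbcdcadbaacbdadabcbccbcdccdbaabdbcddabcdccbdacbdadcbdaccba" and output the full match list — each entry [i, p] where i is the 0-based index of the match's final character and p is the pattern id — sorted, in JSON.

Build automaton:
Trie (insert patterns):
  n0 'ε': a→4 b→9 c→1 d→5
  n1 'c': b→2
  n2 'cb': c→3 d→14
  n3 'cbc': ·  ←P0
  n4 'a': ·  ←P1
  n5 'd': b→6
  n6 'db': a→7
  n7 'dba': a→8
  n8 'dbaa': ·  ←P2
  n9 'b': b→13 c→10 d→16
  n10 'bc': d→11
  n11 'bcd': c→12
  n12 'bcdc': ·  ←P3
  n13 'bb': ·  ←P4
  n14 'cbd': a→15
  n15 'cbda': ·  ←P5
  n16 'bd': a→17
  n17 'bda': ·  ←P6

BFS fail/out derivation:
  fail(1) 'c': from fail(0)=0 chase 'c': 0 ⇒ 0;  out=∅∪out(0)=∅
  fail(4) 'a': from fail(0)=0 chase 'a': 0 ⇒ 0;  out={1}∪out(0)={1}
  fail(5) 'd': from fail(0)=0 chase 'd': 0 ⇒ 0;  out=∅∪out(0)=∅
  fail(9) 'b': from fail(0)=0 chase 'b': 0 ⇒ 0;  out=∅∪out(0)=∅
  fail(2) 'cb': from fail(1)=0 chase 'b': 0 ⇒ 9;  out=∅∪out(9)=∅
  fail(6) 'db': from fail(5)=0 chase 'b': 0 ⇒ 9;  out=∅∪out(9)=∅
  fail(10) 'bc': from fail(9)=0 chase 'c': 0 ⇒ 1;  out=∅∪out(1)=∅
  fail(13) 'bb': from fail(9)=0 chase 'b': 0 ⇒ 9;  out={4}∪out(9)={4}
  fail(16) 'bd': from fail(9)=0 chase 'd': 0 ⇒ 5;  out=∅∪out(5)=∅
  fail(3) 'cbc': from fail(2)=9 chase 'c': 9 ⇒ 10;  out={0}∪out(10)={0}
  fail(7) 'dba': from fail(6)=9 chase 'a': 9→0 ⇒ 4;  out=∅∪out(4)={1}
  fail(11) 'bcd': from fail(10)=1 chase 'd': 1→0 ⇒ 5;  out=∅∪out(5)=∅
  fail(14) 'cbd': from fail(2)=9 chase 'd': 9 ⇒ 16;  out=∅∪out(16)=∅
  fail(17) 'bda': from fail(16)=5 chase 'a': 5→0 ⇒ 4;  out={6}∪out(4)={1,6}
  fail(8) 'dbaa': from fail(7)=4 chase 'a': 4→0 ⇒ 4;  out={2}∪out(4)={1,2}
  fail(12) 'bcdc': from fail(11)=5 chase 'c': 5→0 ⇒ 1;  out={3}∪out(1)={3}
  fail(15) 'cbda': from fail(14)=16 chase 'a': 16 ⇒ 17;  out={5}∪out(17)={1,5,6}

Scan:
pos 0 'd': at 5
pos 1 'a': at 4 (via fail)  → match P1@[1:1]
pos 2 'a': at 4 (via fail)  → match P1@[2:2]
pos 3 'c': at 1 (via fail)
pos 4 'b': at 2
pos 5 'c': at 3  → match P0@[3:5]
pos 6 'b': at 2 (via fail)
pos 7 'c': at 3  → match P0@[5:7]
pos 8 'c': at 1 (via fail)
pos 9 'a': at 4 (via fail)  → match P1@[9:9]
pos 10 'd': at 5 (via fail)
pos 11 'b': at 6
pos 12 'c': at 10 (via fail)
pos 13 'd': at 11
pos 14 'c': at 12  → match P3@[11:14]
pos 15 'a': at 4 (via fail)  → match P1@[15:15]
pos 16 'd': at 5 (via fail)
pos 17 'b': at 6
pos 18 'a': at 7  → match P1@[18:18]
pos 19 'a': at 8  → match P1@[19:19],P2@[16:19]
pos 20 'c': at 1 (via fail)
pos 21 'b': at 2
pos 22 'd': at 14
pos 23 'a': at 15  → match P1@[23:23],P5@[20:23],P6@[21:23]
pos 24 'd': at 5 (via fail)
pos 25 'a': at 4 (via fail)  → match P1@[25:25]
pos 26 'b': at 9 (via fail)
pos 27 'c': at 10
pos 28 'b': at 2 (via fail)
pos 29 'c': at 3  → match P0@[27:29]
pos 30 'c': at 1 (via fail)
pos 31 'b': at 2
pos 32 'c': at 3  → match P0@[30:32]
pos 33 'd': at 11 (via fail)
pos 34 'c': at 12  → match P3@[31:34]
pos 35 'c': at 1 (via fail)
pos 36 'd': at 5 (via fail)
pos 37 'b': at 6
pos 38 'a': at 7  → match P1@[38:38]
pos 39 'a': at 8  → match P1@[39:39],P2@[36:39]
pos 40 'b': at 9 (via fail)
pos 41 'd': at 16
pos 42 'b': at 6 (via fail)
pos 43 'c': at 10 (via fail)
pos 44 'd': at 11
pos 45 'd': at 5 (via fail)
pos 46 'a': at 4 (via fail)  → match P1@[46:46]
pos 47 'b': at 9 (via fail)
pos 48 'c': at 10
pos 49 'd': at 11
pos 50 'c': at 12  → match P3@[47:50]
pos 51 'c': at 1 (via fail)
pos 52 'b': at 2
pos 53 'd': at 14
pos 54 'a': at 15  → match P1@[54:54],P5@[51:54],P6@[52:54]
pos 55 'c': at 1 (via fail)
pos 56 'b': at 2
pos 57 'd': at 14
pos 58 'a': at 15  → match P1@[58:58],P5@[55:58],P6@[56:58]
pos 59 'd': at 5 (via fail)
pos 60 'c': at 1 (via fail)
pos 61 'b': at 2
pos 62 'd': at 14
pos 63 'a': at 15  → match P1@[63:63],P5@[60:63],P6@[61:63]
pos 64 'c': at 1 (via fail)
pos 65 'c': at 1 (via fail)
pos 66 'b': at 2
pos 67 'a': at 4 (via fail)  → match P1@[67:67]

Matches: [[1,1],[2,1],[5,0],[7,0],[9,1],[14,3],[15,1],[18,1],[19,1],[19,2],[23,1],[23,5],[23,6],[25,1],[29,0],[32,0],[34,3],[38,1],[39,1],[39,2],[46,1],[50,3],[54,1],[54,5],[54,6],[58,1],[58,5],[58,6],[63,1],[63,5],[63,6],[67,1]]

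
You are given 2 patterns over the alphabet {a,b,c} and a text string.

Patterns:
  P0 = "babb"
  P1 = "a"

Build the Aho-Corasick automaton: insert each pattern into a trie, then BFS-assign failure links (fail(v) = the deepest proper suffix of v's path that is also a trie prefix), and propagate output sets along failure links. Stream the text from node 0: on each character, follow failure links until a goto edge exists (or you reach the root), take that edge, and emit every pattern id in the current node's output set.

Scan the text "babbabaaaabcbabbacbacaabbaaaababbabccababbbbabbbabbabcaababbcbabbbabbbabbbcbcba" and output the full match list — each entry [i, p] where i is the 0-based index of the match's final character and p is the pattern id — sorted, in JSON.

Build:
Trie nodes:
  n0 'ε': a→5 b→1
  n1 'b': a→2
  n2 'ba': b→3
  n3 'bab': b→4
  n4 'babb': ·  [P0 ends]
  n5 'a': ·  [P1 ends]

BFS fail/out derivation:
  fail(1) 'b': from fail(0)=0 chase 'b': 0 ⇒ 0;  out=∅∪out(0)=∅
  fail(5) 'a': from fail(0)=0 chase 'a': 0 ⇒ 0;  out={1}∪out(0)={1}
  fail(2) 'ba': from fail(1)=0 chase 'a': 0 ⇒ 5;  out=∅∪out(5)={1}
  fail(3) 'bab': from fail(2)=5 chase 'b': 5→0 ⇒ 1;  out=∅∪out(1)=∅
  fail(4) 'babb': from fail(3)=1 chase 'b': 1→0 ⇒ 1;  out={0}∪out(1)={0}

Scan:
i=0 'b': node 0→1
i=1 'a': node 1→2  emit P1@[1:1]
i=2 'b': node 2→3
i=3 'b': node 3→4  emit P0@[0:3]
i=4 'a': node 4→2 ·f  emit P1@[4:4]
i=5 'b': node 2→3
i=6 'a': node 3→2 ·f  emit P1@[6:6]
i=7 'a': node 2→5 ·f  emit P1@[7:7]
i=8 'a': node 5→5 ·f  emit P1@[8:8]
i=9 'a': node 5→5 ·f  emit P1@[9:9]
i=10 'b': node 5→1 ·f
i=11 'c': node 1→0 ·f
i=12 'b': node 0→1
i=13 'a': node 1→2  emit P1@[13:13]
i=14 'b': node 2→3
i=15 'b': node 3→4  emit P0@[12:15]
i=16 'a': node 4→2 ·f  emit P1@[16:16]
i=17 'c': node 2→0 ·f
i=18 'b': node 0→1
i=19 'a': node 1→2  emit P1@[19:19]
i=20 'c': node 2→0 ·f
i=21 'a': node 0→5  emit P1@[21:21]
i=22 'a': node 5→5 ·f  emit P1@[22:22]
i=23 'b': node 5→1 ·f
i=24 'b': node 1→1 ·f
i=25 'a': node 1→2  emit P1@[25:25]
i=26 'a': node 2→5 ·f  emit P1@[26:26]
i=27 'a': node 5→5 ·f  emit P1@[27:27]
i=28 'a': node 5→5 ·f  emit P1@[28:28]
i=29 'b': node 5→1 ·f
i=30 'a': node 1→2  emit P1@[30:30]
i=31 'b': node 2→3
i=32 'b': node 3→4  emit P0@[29:32]
i=33 'a': node 4→2 ·f  emit P1@[33:33]
i=34 'b': node 2→3
i=35 'c': node 3→0 ·f
i=36 'c': node 0→0
i=37 'a': node 0→5  emit P1@[37:37]
i=38 'b': node 5→1 ·f
i=39 'a': node 1→2  emit P1@[39:39]
i=40 'b': node 2→3
i=41 'b': node 3→4  emit P0@[38:41]
i=42 'b': node 4→1 ·f
i=43 'b': node 1→1 ·f
i=44 'a': node 1→2  emit P1@[44:44]
i=45 'b': node 2→3
i=46 'b': node 3→4  emit P0@[43:46]
i=47 'b': node 4→1 ·f
i=48 'a': node 1→2  emit P1@[48:48]
i=49 'b': node 2→3
i=50 'b': node 3→4  emit P0@[47:50]
i=51 'a': node 4→2 ·f  emit P1@[51:51]
i=52 'b': node 2→3
i=53 'c': node 3→0 ·f
i=54 'a': node 0→5  emit P1@[54:54]
i=55 'a': node 5→5 ·f  emit P1@[55:55]
i=56 'b': node 5→1 ·f
i=57 'a': node 1→2  emit P1@[57:57]
i=58 'b': node 2→3
i=59 'b': node 3→4  emit P0@[56:59]
i=60 'c': node 4→0 ·f
i=61 'b': node 0→1
i=62 'a': node 1→2  emit P1@[62:62]
i=63 'b': node 2→3
i=64 'b': node 3→4  emit P0@[61:64]
i=65 'b': node 4→1 ·f
i=66 'a': node 1→2  emit P1@[66:66]
i=67 'b': node 2→3
i=68 'b': node 3→4  emit P0@[65:68]
i=69 'b': node 4→1 ·f
i=70 'a': node 1→2  emit P1@[70:70]
i=71 'b': node 2→3
i=72 'b': node 3→4  emit P0@[69:72]
i=73 'b': node 4→1 ·f
i=74 'c': node 1→0 ·f
i=75 'b': node 0→1
i=76 'c': node 1→0 ·f
i=77 'b': node 0→1
i=78 'a': node 1→2  emit P1@[78:78]

Result: [[1,1],[3,0],[4,1],[6,1],[7,1],[8,1],[9,1],[13,1],[15,0],[16,1],[19,1],[21,1],[22,1],[25,1],[26,1],[27,1],[28,1],[30,1],[32,0],[33,1],[37,1],[39,1],[41,0],[44,1],[46,0],[48,1],[50,0],[51,1],[54,1],[55,1],[57,1],[59,0],[62,1],[64,0],[66,1],[68,0],[70,1],[72,0],[78,1]]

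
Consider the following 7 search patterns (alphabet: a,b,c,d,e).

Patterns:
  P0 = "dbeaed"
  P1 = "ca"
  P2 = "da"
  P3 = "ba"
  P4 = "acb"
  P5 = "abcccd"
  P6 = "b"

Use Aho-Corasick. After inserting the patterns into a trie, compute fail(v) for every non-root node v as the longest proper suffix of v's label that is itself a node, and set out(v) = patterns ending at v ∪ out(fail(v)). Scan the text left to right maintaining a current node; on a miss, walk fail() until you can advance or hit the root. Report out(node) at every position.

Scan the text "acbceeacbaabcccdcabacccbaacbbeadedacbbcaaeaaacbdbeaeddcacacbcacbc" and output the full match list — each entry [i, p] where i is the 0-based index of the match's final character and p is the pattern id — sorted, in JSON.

Build automaton:
Trie (insert patterns):
  0='ε' goto a→12 b→10 c→7 d→1
  1='d' goto a→9 b→2
  2='db' goto e→3
  3='dbe' goto a→4
  4='dbea' goto e→5
  5='dbeae' goto d→6
  6='dbeaed' goto ·  ←P0
  7='c' goto a→8
  8='ca' goto ·  ←P1
  9='da' goto ·  ←P2
  10='b' goto a→11  ←P6
  11='ba' goto ·  ←P3
  12='a' goto b→15 c→13
  13='ac' goto b→14
  14='acb' goto ·  ←P4
  15='ab' goto c→16
  16='abc' goto c→17
  17='abcc' goto c→18
  18='abccc' goto d→19
  19='abcccd' goto ·  ←P5

Failure links (BFS by depth):
  n1('d'): parent n0 fail=0; on 'd' 0 → fail=0;  out ∅∪∅=∅
  n7('c'): parent n0 fail=0; on 'c' 0 → fail=0;  out ∅∪∅=∅
  n10('b'): parent n0 fail=0; on 'b' 0 → fail=0;  out {6}∪∅={6}
  n12('a'): parent n0 fail=0; on 'a' 0 → fail=0;  out ∅∪∅=∅
  n2('db'): parent n1 fail=0; on 'b' 0 → fail=10;  out ∅∪{6}={6}
  n8('ca'): parent n7 fail=0; on 'a' 0 → fail=12;  out {1}∪∅={1}
  n9('da'): parent n1 fail=0; on 'a' 0 → fail=12;  out {2}∪∅={2}
  n11('ba'): parent n10 fail=0; on 'a' 0 → fail=12;  out {3}∪∅={3}
  n13('ac'): parent n12 fail=0; on 'c' 0 → fail=7;  out ∅∪∅=∅
  n15('ab'): parent n12 fail=0; on 'b' 0 → fail=10;  out ∅∪{6}={6}
  n3('dbe'): parent n2 fail=10; on 'e' 10→0 → fail=0;  out ∅∪∅=∅
  n14('acb'): parent n13 fail=7; on 'b' 7→0 → fail=10;  out {4}∪{6}={4,6}
  n16('abc'): parent n15 fail=10; on 'c' 10→0 → fail=7;  out ∅∪∅=∅
  n4('dbea'): parent n3 fail=0; on 'a' 0 → fail=12;  out ∅∪∅=∅
  n17('abcc'): parent n16 fail=7; on 'c' 7→0 → fail=7;  out ∅∪∅=∅
  n5('dbeae'): parent n4 fail=12; on 'e' 12→0 → fail=0;  out ∅∪∅=∅
  n18('abccc'): parent n17 fail=7; on 'c' 7→0 → fail=7;  out ∅∪∅=∅
  n6('dbeaed'): parent n5 fail=0; on 'd' 0 → fail=1;  out {0}∪∅={0}
  n19('abcccd'): parent n18 fail=7; on 'd' 7→0 → fail=1;  out {5}∪∅={5}

Run:
i=0 'a': node 0→12
i=1 'c': node 12→13
i=2 'b': node 13→14  emit P4@[0:2],P6@[2:2]
i=3 'c': node 14→7 (via fail)
i=4 'e': node 7→0 (via fail)
i=5 'e': node 0→0
i=6 'a': node 0→12
i=7 'c': node 12→13
i=8 'b': node 13→14  emit P4@[6:8],P6@[8:8]
i=9 'a': node 14→11 (via fail)  emit P3@[8:9]
i=10 'a': node 11→12 (via fail)
i=11 'b': node 12→15  emit P6@[11:11]
i=12 'c': node 15→16
i=13 'c': node 16→17
i=14 'c': node 17→18
i=15 'd': node 18→19  emit P5@[10:15]
i=16 'c': node 19→7 (via fail)
i=17 'a': node 7→8  emit P1@[16:17]
i=18 'b': node 8→15 (via fail)  emit P6@[18:18]
i=19 'a': node 15→11 (via fail)  emit P3@[18:19]
i=20 'c': node 11→13 (via fail)
i=21 'c': node 13→7 (via fail)
i=22 'c': node 7→7 (via fail)
i=23 'b': node 7→10 (via fail)  emit P6@[23:23]
i=24 'a': node 10→11  emit P3@[23:24]
i=25 'a': node 11→12 (via fail)
i=26 'c': node 12→13
i=27 'b': node 13→14  emit P4@[25:27],P6@[27:27]
i=28 'b': node 14→10 (via fail)  emit P6@[28:28]
i=29 'e': node 10→0 (via fail)
i=30 'a': node 0→12
i=31 'd': node 12→1 (via fail)
i=32 'e': node 1→0 (via fail)
i=33 'd': node 0→1
i=34 'a': node 1→9  emit P2@[33:34]
i=35 'c': node 9→13 (via fail)
i=36 'b': node 13→14  emit P4@[34:36],P6@[36:36]
i=37 'b': node 14→10 (via fail)  emit P6@[37:37]
i=38 'c': node 10→7 (via fail)
i=39 'a': node 7→8  emit P1@[38:39]
i=40 'a': node 8→12 (via fail)
i=41 'e': node 12→0 (via fail)
i=42 'a': node 0→12
i=43 'a': node 12→12 (via fail)
i=44 'a': node 12→12 (via fail)
i=45 'c': node 12→13
i=46 'b': node 13→14  emit P4@[44:46],P6@[46:46]
i=47 'd': node 14→1 (via fail)
i=48 'b': node 1→2  emit P6@[48:48]
i=49 'e': node 2→3
i=50 'a': node 3→4
i=51 'e': node 4→5
i=52 'd': node 5→6  emit P0@[47:52]
i=53 'd': node 6→1 (via fail)
i=54 'c': node 1→7 (via fail)
i=55 'a': node 7→8  emit P1@[54:55]
i=56 'c': node 8→13 (via fail)
i=57 'a': node 13→8 (via fail)  emit P1@[56:57]
i=58 'c': node 8→13 (via fail)
i=59 'b': node 13→14  emit P4@[57:59],P6@[59:59]
i=60 'c': node 14→7 (via fail)
i=61 'a': node 7→8  emit P1@[60:61]
i=62 'c': node 8→13 (via fail)
i=63 'b': node 13→14  emit P4@[61:63],P6@[63:63]
i=64 'c': node 14→7 (via fail)

Matches: [[2,4],[2,6],[8,4],[8,6],[9,3],[11,6],[15,5],[17,1],[18,6],[19,3],[23,6],[24,3],[27,4],[27,6],[28,6],[34,2],[36,4],[36,6],[37,6],[39,1],[46,4],[46,6],[48,6],[52,0],[55,1],[57,1],[59,4],[59,6],[61,1],[63,4],[63,6]]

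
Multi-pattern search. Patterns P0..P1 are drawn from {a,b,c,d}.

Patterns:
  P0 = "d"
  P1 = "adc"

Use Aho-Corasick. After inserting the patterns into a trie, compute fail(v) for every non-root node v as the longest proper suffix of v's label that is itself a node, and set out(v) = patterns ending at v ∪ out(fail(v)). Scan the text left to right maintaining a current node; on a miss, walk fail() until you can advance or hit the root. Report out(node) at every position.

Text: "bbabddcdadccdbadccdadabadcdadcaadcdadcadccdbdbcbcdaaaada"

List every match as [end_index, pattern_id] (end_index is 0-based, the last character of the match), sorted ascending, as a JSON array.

Build:
Trie nodes:
  n0 'ε': a→2 d→1
  n1 'd': ·  [P0 ends]
  n2 'a': d→3
  n3 'ad': c→4
  n4 'adc': ·  [P1 ends]

BFS fail/out derivation:
  n1('d'): parent n0 fail=0; on 'd' 0 → fail=0;  out {0}∪∅={0}
  n2('a'): parent n0 fail=0; on 'a' 0 → fail=0;  out ∅∪∅=∅
  n3('ad'): parent n2 fail=0; on 'd' 0 → fail=1;  out ∅∪{0}={0}
  n4('adc'): parent n3 fail=1; on 'c' 1→0 → fail=0;  out {1}∪∅={1}

Scan:
i=0 'b': node 0→0
i=1 'b': node 0→0
i=2 'a': node 0→2
i=3 'b': node 2→0 ·f
i=4 'd': node 0→1  emit P0@[4:4]
i=5 'd': node 1→1 ·f  emit P0@[5:5]
i=6 'c': node 1→0 ·f
i=7 'd': node 0→1  emit P0@[7:7]
i=8 'a': node 1→2 ·f
i=9 'd': node 2→3  emit P0@[9:9]
i=10 'c': node 3→4  emit P1@[8:10]
i=11 'c': node 4→0 ·f
i=12 'd': node 0→1  emit P0@[12:12]
i=13 'b': node 1→0 ·f
i=14 'a': node 0→2
i=15 'd': node 2→3  emit P0@[15:15]
i=16 'c': node 3→4  emit P1@[14:16]
i=17 'c': node 4→0 ·f
i=18 'd': node 0→1  emit P0@[18:18]
i=19 'a': node 1→2 ·f
i=20 'd': node 2→3  emit P0@[20:20]
i=21 'a': node 3→2 ·f
i=22 'b': node 2→0 ·f
i=23 'a': node 0→2
i=24 'd': node 2→3  emit P0@[24:24]
i=25 'c': node 3→4  emit P1@[23:25]
i=26 'd': node 4→1 ·f  emit P0@[26:26]
i=27 'a': node 1→2 ·f
i=28 'd': node 2→3  emit P0@[28:28]
i=29 'c': node 3→4  emit P1@[27:29]
i=30 'a': node 4→2 ·f
i=31 'a': node 2→2 ·f
i=32 'd': node 2→3  emit P0@[32:32]
i=33 'c': node 3→4  emit P1@[31:33]
i=34 'd': node 4→1 ·f  emit P0@[34:34]
i=35 'a': node 1→2 ·f
i=36 'd': node 2→3  emit P0@[36:36]
i=37 'c': node 3→4  emit P1@[35:37]
i=38 'a': node 4→2 ·f
i=39 'd': node 2→3  emit P0@[39:39]
i=40 'c': node 3→4  emit P1@[38:40]
i=41 'c': node 4→0 ·f
i=42 'd': node 0→1  emit P0@[42:42]
i=43 'b': node 1→0 ·f
i=44 'd': node 0→1  emit P0@[44:44]
i=45 'b': node 1→0 ·f
i=46 'c': node 0→0
i=47 'b': node 0→0
i=48 'c': node 0→0
i=49 'd': node 0→1  emit P0@[49:49]
i=50 'a': node 1→2 ·f
i=51 'a': node 2→2 ·f
i=52 'a': node 2→2 ·f
i=53 'a': node 2→2 ·f
i=54 'd': node 2→3  emit P0@[54:54]
i=55 'a': node 3→2 ·f

All matches (sorted): [[4,0],[5,0],[7,0],[9,0],[10,1],[12,0],[15,0],[16,1],[18,0],[20,0],[24,0],[25,1],[26,0],[28,0],[29,1],[32,0],[33,1],[34,0],[36,0],[37,1],[39,0],[40,1],[42,0],[44,0],[49,0],[54,0]]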